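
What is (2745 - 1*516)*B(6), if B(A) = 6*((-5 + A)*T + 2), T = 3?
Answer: 66870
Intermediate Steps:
B(A) = -78 + 18*A (B(A) = 6*((-5 + A)*3 + 2) = 6*((-15 + 3*A) + 2) = 6*(-13 + 3*A) = -78 + 18*A)
(2745 - 1*516)*B(6) = (2745 - 1*516)*(-78 + 18*6) = (2745 - 516)*(-78 + 108) = 2229*30 = 66870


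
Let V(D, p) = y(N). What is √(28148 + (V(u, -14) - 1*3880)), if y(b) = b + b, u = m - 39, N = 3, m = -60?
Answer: √24274 ≈ 155.80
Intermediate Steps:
u = -99 (u = -60 - 39 = -99)
y(b) = 2*b
V(D, p) = 6 (V(D, p) = 2*3 = 6)
√(28148 + (V(u, -14) - 1*3880)) = √(28148 + (6 - 1*3880)) = √(28148 + (6 - 3880)) = √(28148 - 3874) = √24274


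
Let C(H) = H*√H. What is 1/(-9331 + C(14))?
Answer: -1333/12437831 - 2*√14/12437831 ≈ -0.00010777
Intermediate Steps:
C(H) = H^(3/2)
1/(-9331 + C(14)) = 1/(-9331 + 14^(3/2)) = 1/(-9331 + 14*√14)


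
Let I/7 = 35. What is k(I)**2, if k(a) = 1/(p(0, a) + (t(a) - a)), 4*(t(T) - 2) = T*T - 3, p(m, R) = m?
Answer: 4/871725625 ≈ 4.5886e-9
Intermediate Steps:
I = 245 (I = 7*35 = 245)
t(T) = 5/4 + T**2/4 (t(T) = 2 + (T*T - 3)/4 = 2 + (T**2 - 3)/4 = 2 + (-3 + T**2)/4 = 2 + (-3/4 + T**2/4) = 5/4 + T**2/4)
k(a) = 1/(5/4 - a + a**2/4) (k(a) = 1/(0 + ((5/4 + a**2/4) - a)) = 1/(0 + (5/4 - a + a**2/4)) = 1/(5/4 - a + a**2/4))
k(I)**2 = (4/(5 + 245**2 - 4*245))**2 = (4/(5 + 60025 - 980))**2 = (4/59050)**2 = (4*(1/59050))**2 = (2/29525)**2 = 4/871725625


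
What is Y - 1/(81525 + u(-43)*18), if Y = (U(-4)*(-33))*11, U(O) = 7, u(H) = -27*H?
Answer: -260256844/102423 ≈ -2541.0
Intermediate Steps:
Y = -2541 (Y = (7*(-33))*11 = -231*11 = -2541)
Y - 1/(81525 + u(-43)*18) = -2541 - 1/(81525 - 27*(-43)*18) = -2541 - 1/(81525 + 1161*18) = -2541 - 1/(81525 + 20898) = -2541 - 1/102423 = -260256844/102423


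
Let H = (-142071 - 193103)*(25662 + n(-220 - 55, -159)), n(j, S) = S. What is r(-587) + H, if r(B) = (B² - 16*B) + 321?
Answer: -8547588240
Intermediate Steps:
r(B) = 321 + B² - 16*B
H = -8547942522 (H = (-142071 - 193103)*(25662 - 159) = -335174*25503 = -8547942522)
r(-587) + H = (321 + (-587)² - 16*(-587)) - 8547942522 = (321 + 344569 + 9392) - 8547942522 = 354282 - 8547942522 = -8547588240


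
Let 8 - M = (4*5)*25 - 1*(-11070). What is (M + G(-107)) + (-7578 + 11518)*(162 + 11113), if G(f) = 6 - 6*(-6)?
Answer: 44411980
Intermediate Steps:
G(f) = 42 (G(f) = 6 + 36 = 42)
M = -11562 (M = 8 - ((4*5)*25 - 1*(-11070)) = 8 - (20*25 + 11070) = 8 - (500 + 11070) = 8 - 1*11570 = 8 - 11570 = -11562)
(M + G(-107)) + (-7578 + 11518)*(162 + 11113) = (-11562 + 42) + (-7578 + 11518)*(162 + 11113) = -11520 + 3940*11275 = -11520 + 44423500 = 44411980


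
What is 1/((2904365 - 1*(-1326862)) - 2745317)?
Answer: 1/1485910 ≈ 6.7299e-7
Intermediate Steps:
1/((2904365 - 1*(-1326862)) - 2745317) = 1/((2904365 + 1326862) - 2745317) = 1/(4231227 - 2745317) = 1/1485910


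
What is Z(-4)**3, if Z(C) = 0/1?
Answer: 0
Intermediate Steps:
Z(C) = 0 (Z(C) = 0*1 = 0)
Z(-4)**3 = 0**3 = 0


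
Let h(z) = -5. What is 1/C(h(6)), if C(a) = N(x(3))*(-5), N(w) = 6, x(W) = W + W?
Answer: -1/30 ≈ -0.033333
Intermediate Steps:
x(W) = 2*W
C(a) = -30 (C(a) = 6*(-5) = -30)
1/C(h(6)) = 1/(-30) = -1/30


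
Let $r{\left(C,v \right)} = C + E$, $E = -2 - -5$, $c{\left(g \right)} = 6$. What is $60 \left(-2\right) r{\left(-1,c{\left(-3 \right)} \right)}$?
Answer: $-240$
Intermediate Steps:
$E = 3$ ($E = -2 + 5 = 3$)
$r{\left(C,v \right)} = 3 + C$ ($r{\left(C,v \right)} = C + 3 = 3 + C$)
$60 \left(-2\right) r{\left(-1,c{\left(-3 \right)} \right)} = 60 \left(-2\right) \left(3 - 1\right) = \left(-120\right) 2 = -240$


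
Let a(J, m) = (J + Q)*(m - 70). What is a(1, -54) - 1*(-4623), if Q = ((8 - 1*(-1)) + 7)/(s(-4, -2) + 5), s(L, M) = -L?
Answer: 38507/9 ≈ 4278.6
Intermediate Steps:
Q = 16/9 (Q = ((8 - 1*(-1)) + 7)/(-1*(-4) + 5) = ((8 + 1) + 7)/(4 + 5) = (9 + 7)/9 = 16*(⅑) = 16/9 ≈ 1.7778)
a(J, m) = (-70 + m)*(16/9 + J) (a(J, m) = (J + 16/9)*(m - 70) = (16/9 + J)*(-70 + m) = (-70 + m)*(16/9 + J))
a(1, -54) - 1*(-4623) = (-1120/9 - 70*1 + (16/9)*(-54) + 1*(-54)) - 1*(-4623) = (-1120/9 - 70 - 96 - 54) + 4623 = -3100/9 + 4623 = 38507/9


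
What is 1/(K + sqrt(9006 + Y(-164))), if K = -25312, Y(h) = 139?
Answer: -25312/640688199 - sqrt(9145)/640688199 ≈ -3.9657e-5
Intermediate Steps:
1/(K + sqrt(9006 + Y(-164))) = 1/(-25312 + sqrt(9006 + 139)) = 1/(-25312 + sqrt(9145))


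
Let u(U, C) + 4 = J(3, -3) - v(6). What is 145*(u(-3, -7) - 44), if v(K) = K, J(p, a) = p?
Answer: -7395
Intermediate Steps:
u(U, C) = -7 (u(U, C) = -4 + (3 - 1*6) = -4 + (3 - 6) = -4 - 3 = -7)
145*(u(-3, -7) - 44) = 145*(-7 - 44) = 145*(-51) = -7395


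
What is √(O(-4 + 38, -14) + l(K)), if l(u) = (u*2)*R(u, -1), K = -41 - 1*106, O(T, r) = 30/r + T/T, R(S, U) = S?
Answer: 19*√5866/7 ≈ 207.89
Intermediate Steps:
O(T, r) = 1 + 30/r (O(T, r) = 30/r + 1 = 1 + 30/r)
K = -147 (K = -41 - 106 = -147)
l(u) = 2*u² (l(u) = (u*2)*u = (2*u)*u = 2*u²)
√(O(-4 + 38, -14) + l(K)) = √((30 - 14)/(-14) + 2*(-147)²) = √(-1/14*16 + 2*21609) = √(-8/7 + 43218) = √(302518/7) = 19*√5866/7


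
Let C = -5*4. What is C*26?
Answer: -520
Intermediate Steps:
C = -20
C*26 = -20*26 = -520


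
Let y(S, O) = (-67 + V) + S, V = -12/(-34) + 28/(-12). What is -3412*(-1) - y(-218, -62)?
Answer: 188648/51 ≈ 3699.0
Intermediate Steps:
V = -101/51 (V = -12*(-1/34) + 28*(-1/12) = 6/17 - 7/3 = -101/51 ≈ -1.9804)
y(S, O) = -3518/51 + S (y(S, O) = (-67 - 101/51) + S = -3518/51 + S)
-3412*(-1) - y(-218, -62) = -3412*(-1) - (-3518/51 - 218) = 3412 - 1*(-14636/51) = 3412 + 14636/51 = 188648/51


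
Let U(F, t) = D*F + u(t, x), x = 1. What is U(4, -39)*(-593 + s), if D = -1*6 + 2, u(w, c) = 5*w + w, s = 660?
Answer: -16750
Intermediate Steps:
u(w, c) = 6*w
D = -4 (D = -6 + 2 = -4)
U(F, t) = -4*F + 6*t
U(4, -39)*(-593 + s) = (-4*4 + 6*(-39))*(-593 + 660) = (-16 - 234)*67 = -250*67 = -16750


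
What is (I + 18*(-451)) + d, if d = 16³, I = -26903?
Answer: -30925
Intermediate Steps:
d = 4096
(I + 18*(-451)) + d = (-26903 + 18*(-451)) + 4096 = (-26903 - 8118) + 4096 = -35021 + 4096 = -30925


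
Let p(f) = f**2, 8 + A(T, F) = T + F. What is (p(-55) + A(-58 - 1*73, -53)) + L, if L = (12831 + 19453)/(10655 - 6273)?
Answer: 889035/313 ≈ 2840.4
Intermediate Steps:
A(T, F) = -8 + F + T (A(T, F) = -8 + (T + F) = -8 + (F + T) = -8 + F + T)
L = 2306/313 (L = 32284/4382 = 32284*(1/4382) = 2306/313 ≈ 7.3674)
(p(-55) + A(-58 - 1*73, -53)) + L = ((-55)**2 + (-8 - 53 + (-58 - 1*73))) + 2306/313 = (3025 + (-8 - 53 + (-58 - 73))) + 2306/313 = (3025 + (-8 - 53 - 131)) + 2306/313 = (3025 - 192) + 2306/313 = 2833 + 2306/313 = 889035/313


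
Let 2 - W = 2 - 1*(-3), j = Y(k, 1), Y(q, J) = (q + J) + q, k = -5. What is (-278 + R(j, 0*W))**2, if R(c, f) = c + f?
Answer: 82369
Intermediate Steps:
Y(q, J) = J + 2*q (Y(q, J) = (J + q) + q = J + 2*q)
j = -9 (j = 1 + 2*(-5) = 1 - 10 = -9)
W = -3 (W = 2 - (2 - 1*(-3)) = 2 - (2 + 3) = 2 - 1*5 = 2 - 5 = -3)
(-278 + R(j, 0*W))**2 = (-278 + (-9 + 0*(-3)))**2 = (-278 + (-9 + 0))**2 = (-278 - 9)**2 = (-287)**2 = 82369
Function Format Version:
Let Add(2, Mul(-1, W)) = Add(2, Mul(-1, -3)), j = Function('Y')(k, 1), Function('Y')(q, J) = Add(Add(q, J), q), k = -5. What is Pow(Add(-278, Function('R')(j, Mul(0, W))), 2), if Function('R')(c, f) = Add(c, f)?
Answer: 82369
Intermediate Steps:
Function('Y')(q, J) = Add(J, Mul(2, q)) (Function('Y')(q, J) = Add(Add(J, q), q) = Add(J, Mul(2, q)))
j = -9 (j = Add(1, Mul(2, -5)) = Add(1, -10) = -9)
W = -3 (W = Add(2, Mul(-1, Add(2, Mul(-1, -3)))) = Add(2, Mul(-1, Add(2, 3))) = Add(2, Mul(-1, 5)) = Add(2, -5) = -3)
Pow(Add(-278, Function('R')(j, Mul(0, W))), 2) = Pow(Add(-278, Add(-9, Mul(0, -3))), 2) = Pow(Add(-278, Add(-9, 0)), 2) = Pow(Add(-278, -9), 2) = Pow(-287, 2) = 82369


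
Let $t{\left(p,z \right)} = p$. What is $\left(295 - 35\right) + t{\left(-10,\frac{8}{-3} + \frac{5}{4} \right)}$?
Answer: $250$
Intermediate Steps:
$\left(295 - 35\right) + t{\left(-10,\frac{8}{-3} + \frac{5}{4} \right)} = \left(295 - 35\right) - 10 = 260 - 10 = 250$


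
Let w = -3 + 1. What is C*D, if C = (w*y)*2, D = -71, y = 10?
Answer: 2840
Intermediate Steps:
w = -2
C = -40 (C = -2*10*2 = -20*2 = -40)
C*D = -40*(-71) = 2840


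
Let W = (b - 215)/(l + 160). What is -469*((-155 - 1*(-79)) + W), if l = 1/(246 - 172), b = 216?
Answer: 422025898/11841 ≈ 35641.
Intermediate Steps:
l = 1/74 ≈ 0.013514
W = 74/11841 (W = (216 - 215)/(1/74 + 160) = 1/(11841/74) = 1*(74/11841) = 74/11841 ≈ 0.0062495)
-469*((-155 - 1*(-79)) + W) = -469*((-155 - 1*(-79)) + 74/11841) = -469*((-155 + 79) + 74/11841) = -469*(-76 + 74/11841) = -469*(-899842/11841) = 422025898/11841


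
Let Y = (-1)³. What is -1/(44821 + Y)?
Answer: -1/44820 ≈ -2.2311e-5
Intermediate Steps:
Y = -1
-1/(44821 + Y) = -1/(44821 - 1) = -1/44820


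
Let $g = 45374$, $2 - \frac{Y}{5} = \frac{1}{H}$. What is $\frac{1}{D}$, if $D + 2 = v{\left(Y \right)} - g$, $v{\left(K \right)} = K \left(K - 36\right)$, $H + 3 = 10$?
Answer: $- \frac{49}{2235579} \approx -2.1918 \cdot 10^{-5}$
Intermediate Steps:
$H = 7$ ($H = -3 + 10 = 7$)
$Y = \frac{65}{7}$ ($Y = 10 - \frac{5}{7} = \frac{65}{7} \approx 9.2857$)
$v{\left(K \right)} = K \left(-36 + K\right)$
$D = - \frac{2235579}{49}$ ($D = -2 + \left(\frac{65 \left(-36 + \frac{65}{7}\right)}{7} - 45374\right) = -2 + \left(\frac{65}{7} \left(- \frac{187}{7}\right) - 45374\right) = -2 - \frac{2235481}{49} = - \frac{2235579}{49} \approx -45624.0$)
$\frac{1}{D} = \frac{1}{- \frac{2235579}{49}} = - \frac{49}{2235579}$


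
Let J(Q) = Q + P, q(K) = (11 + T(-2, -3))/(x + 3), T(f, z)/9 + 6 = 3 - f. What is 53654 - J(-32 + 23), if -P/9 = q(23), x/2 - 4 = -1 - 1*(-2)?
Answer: 697637/13 ≈ 53664.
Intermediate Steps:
x = 10 (x = 8 + 2*(-1 - 1*(-2)) = 8 + 2*(-1 + 2) = 8 + 2*1 = 8 + 2 = 10)
T(f, z) = -27 - 9*f (T(f, z) = -54 + 9*(3 - f) = -54 + (27 - 9*f) = -27 - 9*f)
q(K) = 2/13 (q(K) = (11 + (-27 - 9*(-2)))/(10 + 3) = (11 + (-27 + 18))/13 = (11 - 9)*(1/13) = 2*(1/13) = 2/13)
P = -18/13 (P = -9*2/13 = -18/13 ≈ -1.3846)
J(Q) = -18/13 + Q (J(Q) = Q - 18/13 = -18/13 + Q)
53654 - J(-32 + 23) = 53654 - (-18/13 + (-32 + 23)) = 53654 - (-18/13 - 9) = 53654 - 1*(-135/13) = 53654 + 135/13 = 697637/13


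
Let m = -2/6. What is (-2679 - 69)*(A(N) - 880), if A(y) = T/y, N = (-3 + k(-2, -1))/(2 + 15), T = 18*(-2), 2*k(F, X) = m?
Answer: 35855904/19 ≈ 1.8872e+6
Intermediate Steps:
m = -⅓ (m = -2*⅙ = -⅓ ≈ -0.33333)
k(F, X) = -⅙ (k(F, X) = (½)*(-⅓) = -⅙)
T = -36
N = -19/102 (N = (-3 - ⅙)/(2 + 15) = -19/6/17 = -19/6*1/17 = -19/102 ≈ -0.18627)
A(y) = -36/y
(-2679 - 69)*(A(N) - 880) = (-2679 - 69)*(-36/(-19/102) - 880) = -2748*(-36*(-102/19) - 880) = -2748*(3672/19 - 880) = -2748*(-13048/19) = 35855904/19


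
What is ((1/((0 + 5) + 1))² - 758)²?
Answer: 744580369/1296 ≈ 5.7452e+5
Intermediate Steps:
((1/((0 + 5) + 1))² - 758)² = ((1/(5 + 1))² - 758)² = ((1/6)² - 758)² = ((⅙)² - 758)² = (1/36 - 758)² = (-27287/36)² = 744580369/1296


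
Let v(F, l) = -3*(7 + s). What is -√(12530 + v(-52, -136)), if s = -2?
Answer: -√12515 ≈ -111.87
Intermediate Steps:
v(F, l) = -15 (v(F, l) = -3*(7 - 2) = -3*5 = -15)
-√(12530 + v(-52, -136)) = -√(12530 - 15) = -√12515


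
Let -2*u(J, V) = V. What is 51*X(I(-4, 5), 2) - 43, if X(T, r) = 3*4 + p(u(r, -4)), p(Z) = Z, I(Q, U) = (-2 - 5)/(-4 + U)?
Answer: 671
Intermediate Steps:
u(J, V) = -V/2
I(Q, U) = -7/(-4 + U)
X(T, r) = 14 (X(T, r) = 3*4 - ½*(-4) = 12 + 2 = 14)
51*X(I(-4, 5), 2) - 43 = 51*14 - 43 = 714 - 43 = 671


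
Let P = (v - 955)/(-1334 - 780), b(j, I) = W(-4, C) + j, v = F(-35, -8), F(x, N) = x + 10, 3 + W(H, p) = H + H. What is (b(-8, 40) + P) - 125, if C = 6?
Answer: -21674/151 ≈ -143.54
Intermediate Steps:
W(H, p) = -3 + 2*H (W(H, p) = -3 + (H + H) = -3 + 2*H)
F(x, N) = 10 + x
v = -25 (v = 10 - 35 = -25)
b(j, I) = -11 + j (b(j, I) = (-3 + 2*(-4)) + j = (-3 - 8) + j = -11 + j)
P = 70/151 (P = (-25 - 955)/(-1334 - 780) = -980/(-2114) = -980*(-1/2114) = 70/151 ≈ 0.46358)
(b(-8, 40) + P) - 125 = ((-11 - 8) + 70/151) - 125 = (-19 + 70/151) - 125 = -2799/151 - 125 = -21674/151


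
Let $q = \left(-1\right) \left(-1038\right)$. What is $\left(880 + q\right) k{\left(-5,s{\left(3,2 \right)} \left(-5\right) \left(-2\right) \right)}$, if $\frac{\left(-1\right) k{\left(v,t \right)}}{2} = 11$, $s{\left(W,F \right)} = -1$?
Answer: $-42196$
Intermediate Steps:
$q = 1038$
$k{\left(v,t \right)} = -22$ ($k{\left(v,t \right)} = \left(-2\right) 11 = -22$)
$\left(880 + q\right) k{\left(-5,s{\left(3,2 \right)} \left(-5\right) \left(-2\right) \right)} = \left(880 + 1038\right) \left(-22\right) = 1918 \left(-22\right) = -42196$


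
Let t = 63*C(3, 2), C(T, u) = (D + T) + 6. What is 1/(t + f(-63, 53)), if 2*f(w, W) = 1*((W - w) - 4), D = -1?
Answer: 1/560 ≈ 0.0017857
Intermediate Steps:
C(T, u) = 5 + T (C(T, u) = (-1 + T) + 6 = 5 + T)
f(w, W) = -2 + W/2 - w/2 (f(w, W) = (1*((W - w) - 4))/2 = (1*(-4 + W - w))/2 = (-4 + W - w)/2 = -2 + W/2 - w/2)
t = 504 (t = 63*(5 + 3) = 63*8 = 504)
1/(t + f(-63, 53)) = 1/(504 + (-2 + (½)*53 - ½*(-63))) = 1/(504 + (-2 + 53/2 + 63/2)) = 1/(504 + 56) = 1/560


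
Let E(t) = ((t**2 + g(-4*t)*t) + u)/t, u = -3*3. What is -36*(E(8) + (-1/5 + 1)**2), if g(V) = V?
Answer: 44073/50 ≈ 881.46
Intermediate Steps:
u = -9
E(t) = (-9 - 3*t**2)/t (E(t) = ((t**2 + (-4*t)*t) - 9)/t = ((t**2 - 4*t**2) - 9)/t = (-3*t**2 - 9)/t = (-9 - 3*t**2)/t)
-36*(E(8) + (-1/5 + 1)**2) = -36*((-9/8 - 3*8) + (-1/5 + 1)**2) = -36*((-9*1/8 - 24) + (-1*1/5 + 1)**2) = -36*((-9/8 - 24) + (-1/5 + 1)**2) = -36*(-201/8 + (4/5)**2) = -36*(-201/8 + 16/25) = -36*(-4897/200) = 44073/50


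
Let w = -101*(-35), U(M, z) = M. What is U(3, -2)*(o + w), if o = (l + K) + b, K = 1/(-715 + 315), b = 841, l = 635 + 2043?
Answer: 8464797/400 ≈ 21162.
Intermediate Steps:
l = 2678
K = -1/400 (K = 1/(-400) = -1/400 ≈ -0.0025000)
w = 3535
o = 1407599/400 (o = (2678 - 1/400) + 841 = 1071199/400 + 841 = 1407599/400 ≈ 3519.0)
U(3, -2)*(o + w) = 3*(1407599/400 + 3535) = 3*(2821599/400) = 8464797/400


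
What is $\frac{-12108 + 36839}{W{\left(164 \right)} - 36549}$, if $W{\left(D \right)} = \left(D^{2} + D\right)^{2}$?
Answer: $\frac{24731}{732207051} \approx 3.3776 \cdot 10^{-5}$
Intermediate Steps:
$W{\left(D \right)} = \left(D + D^{2}\right)^{2}$
$\frac{-12108 + 36839}{W{\left(164 \right)} - 36549} = \frac{-12108 + 36839}{164^{2} \left(1 + 164\right)^{2} - 36549} = \frac{24731}{26896 \cdot 165^{2} - 36549} = \frac{24731}{26896 \cdot 27225 - 36549} = \frac{24731}{732243600 - 36549} = \frac{24731}{732207051}$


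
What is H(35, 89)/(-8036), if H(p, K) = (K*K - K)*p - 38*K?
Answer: -135369/4018 ≈ -33.691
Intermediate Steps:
H(p, K) = -38*K + p*(K² - K) (H(p, K) = (K² - K)*p - 38*K = p*(K² - K) - 38*K = -38*K + p*(K² - K))
H(35, 89)/(-8036) = (89*(-38 - 1*35 + 89*35))/(-8036) = (89*(-38 - 35 + 3115))*(-1/8036) = (89*3042)*(-1/8036) = 270738*(-1/8036) = -135369/4018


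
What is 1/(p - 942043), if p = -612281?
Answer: -1/1554324 ≈ -6.4337e-7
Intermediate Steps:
1/(p - 942043) = 1/(-612281 - 942043) = 1/(-1554324) = -1/1554324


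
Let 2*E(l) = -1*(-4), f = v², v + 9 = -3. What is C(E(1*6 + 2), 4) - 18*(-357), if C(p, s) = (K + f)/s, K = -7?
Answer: 25841/4 ≈ 6460.3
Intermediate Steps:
v = -12 (v = -9 - 3 = -12)
f = 144 (f = (-12)² = 144)
E(l) = 2 (E(l) = (-1*(-4))/2 = (½)*4 = 2)
C(p, s) = 137/s (C(p, s) = (-7 + 144)/s = 137/s)
C(E(1*6 + 2), 4) - 18*(-357) = 137/4 - 18*(-357) = 137*(¼) - 1*(-6426) = 137/4 + 6426 = 25841/4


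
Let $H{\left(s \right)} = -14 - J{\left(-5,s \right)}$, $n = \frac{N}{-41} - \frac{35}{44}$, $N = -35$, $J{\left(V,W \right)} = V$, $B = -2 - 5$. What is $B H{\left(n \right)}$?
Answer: $63$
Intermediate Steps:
$B = -7$
$n = \frac{105}{1804}$ ($n = - \frac{35}{-41} - \frac{35}{44} = \left(-35\right) \left(- \frac{1}{41}\right) - \frac{35}{44} = \frac{35}{41} - \frac{35}{44} = \frac{105}{1804} \approx 0.058204$)
$H{\left(s \right)} = -9$ ($H{\left(s \right)} = -14 - -5 = -14 + 5 = -9$)
$B H{\left(n \right)} = \left(-7\right) \left(-9\right) = 63$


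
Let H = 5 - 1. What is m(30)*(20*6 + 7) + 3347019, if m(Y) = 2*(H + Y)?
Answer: 3355655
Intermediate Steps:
H = 4
m(Y) = 8 + 2*Y (m(Y) = 2*(4 + Y) = 8 + 2*Y)
m(30)*(20*6 + 7) + 3347019 = (8 + 2*30)*(20*6 + 7) + 3347019 = (8 + 60)*(120 + 7) + 3347019 = 68*127 + 3347019 = 8636 + 3347019 = 3355655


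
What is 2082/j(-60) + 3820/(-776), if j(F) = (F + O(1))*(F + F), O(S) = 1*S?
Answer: -529791/114460 ≈ -4.6286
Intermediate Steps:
O(S) = S
j(F) = 2*F*(1 + F) (j(F) = (F + 1)*(F + F) = (1 + F)*(2*F) = 2*F*(1 + F))
2082/j(-60) + 3820/(-776) = 2082/((2*(-60)*(1 - 60))) + 3820/(-776) = 2082/((2*(-60)*(-59))) + 3820*(-1/776) = 2082/7080 - 955/194 = 2082*(1/7080) - 955/194 = 347/1180 - 955/194 = -529791/114460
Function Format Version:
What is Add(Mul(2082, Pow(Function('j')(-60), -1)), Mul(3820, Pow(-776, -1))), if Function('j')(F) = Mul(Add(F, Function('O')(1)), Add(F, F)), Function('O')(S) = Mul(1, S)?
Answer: Rational(-529791, 114460) ≈ -4.6286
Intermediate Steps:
Function('O')(S) = S
Function('j')(F) = Mul(2, F, Add(1, F)) (Function('j')(F) = Mul(Add(F, 1), Add(F, F)) = Mul(Add(1, F), Mul(2, F)) = Mul(2, F, Add(1, F)))
Add(Mul(2082, Pow(Function('j')(-60), -1)), Mul(3820, Pow(-776, -1))) = Add(Mul(2082, Pow(Mul(2, -60, Add(1, -60)), -1)), Mul(3820, Pow(-776, -1))) = Add(Mul(2082, Pow(Mul(2, -60, -59), -1)), Mul(3820, Rational(-1, 776))) = Add(Mul(2082, Pow(7080, -1)), Rational(-955, 194)) = Add(Mul(2082, Rational(1, 7080)), Rational(-955, 194)) = Add(Rational(347, 1180), Rational(-955, 194)) = Rational(-529791, 114460)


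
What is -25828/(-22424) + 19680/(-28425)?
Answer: 4880943/10623370 ≈ 0.45945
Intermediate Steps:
-25828/(-22424) + 19680/(-28425) = -25828*(-1/22424) + 19680*(-1/28425) = 6457/5606 - 1312/1895 = 4880943/10623370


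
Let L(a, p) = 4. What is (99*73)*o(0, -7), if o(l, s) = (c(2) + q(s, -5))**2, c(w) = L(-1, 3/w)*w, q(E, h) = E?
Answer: 7227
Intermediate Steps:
c(w) = 4*w
o(l, s) = (8 + s)**2 (o(l, s) = (4*2 + s)**2 = (8 + s)**2)
(99*73)*o(0, -7) = (99*73)*(8 - 7)**2 = 7227*1**2 = 7227*1 = 7227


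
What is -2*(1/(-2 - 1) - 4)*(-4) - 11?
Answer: -137/3 ≈ -45.667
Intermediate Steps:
-2*(1/(-2 - 1) - 4)*(-4) - 11 = -2*(1/(-3) - 4)*(-4) - 11 = -2*(-⅓ - 4)*(-4) - 11 = -(-26)*(-4)/3 - 11 = -2*52/3 - 11 = -104/3 - 11 = -137/3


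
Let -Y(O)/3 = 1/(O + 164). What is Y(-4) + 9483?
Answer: 1517277/160 ≈ 9483.0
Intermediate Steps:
Y(O) = -3/(164 + O) (Y(O) = -3/(O + 164) = -3/(164 + O))
Y(-4) + 9483 = -3/(164 - 4) + 9483 = -3/160 + 9483 = 1517277/160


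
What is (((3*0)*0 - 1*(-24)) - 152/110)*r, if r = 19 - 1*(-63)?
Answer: 102008/55 ≈ 1854.7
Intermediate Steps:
r = 82 (r = 19 + 63 = 82)
(((3*0)*0 - 1*(-24)) - 152/110)*r = (((3*0)*0 - 1*(-24)) - 152/110)*82 = ((0*0 + 24) - 152*1/110)*82 = ((0 + 24) - 76/55)*82 = (24 - 76/55)*82 = (1244/55)*82 = 102008/55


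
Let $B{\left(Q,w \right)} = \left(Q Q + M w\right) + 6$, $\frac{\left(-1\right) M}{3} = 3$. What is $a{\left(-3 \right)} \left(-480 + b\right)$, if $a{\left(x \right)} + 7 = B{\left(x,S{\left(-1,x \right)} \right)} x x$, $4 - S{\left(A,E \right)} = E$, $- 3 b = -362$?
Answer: $\frac{473242}{3} \approx 1.5775 \cdot 10^{5}$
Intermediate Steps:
$M = -9$ ($M = \left(-3\right) 3 = -9$)
$b = \frac{362}{3}$ ($b = \left(- \frac{1}{3}\right) \left(-362\right) = \frac{362}{3} \approx 120.67$)
$S{\left(A,E \right)} = 4 - E$
$B{\left(Q,w \right)} = 6 + Q^{2} - 9 w$ ($B{\left(Q,w \right)} = \left(Q Q - 9 w\right) + 6 = \left(Q^{2} - 9 w\right) + 6 = 6 + Q^{2} - 9 w$)
$a{\left(x \right)} = -7 + x^{2} \left(-30 + x^{2} + 9 x\right)$ ($a{\left(x \right)} = -7 + \left(6 + x^{2} - 9 \left(4 - x\right)\right) x x = -7 + \left(6 + x^{2} + \left(-36 + 9 x\right)\right) x x = -7 + \left(-30 + x^{2} + 9 x\right) x x = -7 + x \left(-30 + x^{2} + 9 x\right) x = -7 + x^{2} \left(-30 + x^{2} + 9 x\right)$)
$a{\left(-3 \right)} \left(-480 + b\right) = \left(-7 + \left(-3\right)^{2} \left(-30 + \left(-3\right)^{2} + 9 \left(-3\right)\right)\right) \left(-480 + \frac{362}{3}\right) = \left(-7 + 9 \left(-30 + 9 - 27\right)\right) \left(- \frac{1078}{3}\right) = \left(-7 + 9 \left(-48\right)\right) \left(- \frac{1078}{3}\right) = \left(-7 - 432\right) \left(- \frac{1078}{3}\right) = \left(-439\right) \left(- \frac{1078}{3}\right) = \frac{473242}{3}$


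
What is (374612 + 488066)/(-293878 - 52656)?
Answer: -431339/173267 ≈ -2.4894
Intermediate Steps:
(374612 + 488066)/(-293878 - 52656) = 862678/(-346534) = 862678*(-1/346534) = -431339/173267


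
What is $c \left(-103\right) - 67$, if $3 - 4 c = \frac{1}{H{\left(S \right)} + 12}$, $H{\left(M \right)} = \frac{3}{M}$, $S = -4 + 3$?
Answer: $- \frac{2545}{18} \approx -141.39$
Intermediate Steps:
$S = -1$
$c = \frac{13}{18}$ ($c = \frac{3}{4} - \frac{1}{4 \left(\frac{3}{-1} + 12\right)} = \frac{3}{4} - \frac{1}{4 \left(3 \left(-1\right) + 12\right)} = \frac{3}{4} - \frac{1}{4 \left(-3 + 12\right)} = \frac{3}{4} - \frac{1}{4 \cdot 9} = \frac{3}{4} - \frac{1}{36} = \frac{13}{18} \approx 0.72222$)
$c \left(-103\right) - 67 = \frac{13}{18} \left(-103\right) - 67 = - \frac{1339}{18} - 67 = - \frac{2545}{18}$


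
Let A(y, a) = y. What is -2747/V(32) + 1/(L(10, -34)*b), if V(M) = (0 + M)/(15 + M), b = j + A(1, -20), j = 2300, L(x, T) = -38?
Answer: -5644516387/1399008 ≈ -4034.7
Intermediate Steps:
b = 2301 (b = 2300 + 1 = 2301)
V(M) = M/(15 + M)
-2747/V(32) + 1/(L(10, -34)*b) = -2747/(32/(15 + 32)) + 1/(-38*2301) = -2747/(32/47) - 1/38*1/2301 = -2747/(32*(1/47)) - 1/87438 = -2747/32/47 - 1/87438 = -2747*47/32 - 1/87438 = -129109/32 - 1/87438 = -5644516387/1399008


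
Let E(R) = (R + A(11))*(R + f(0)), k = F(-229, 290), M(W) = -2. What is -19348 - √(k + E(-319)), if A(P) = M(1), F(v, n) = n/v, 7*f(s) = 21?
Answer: -19348 - √5319338866/229 ≈ -19667.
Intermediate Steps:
f(s) = 3 (f(s) = (⅐)*21 = 3)
k = -290/229 (k = 290/(-229) = 290*(-1/229) = -290/229 ≈ -1.2664)
A(P) = -2
E(R) = (-2 + R)*(3 + R) (E(R) = (R - 2)*(R + 3) = (-2 + R)*(3 + R))
-19348 - √(k + E(-319)) = -19348 - √(-290/229 + (-6 - 319 + (-319)²)) = -19348 - √(-290/229 + (-6 - 319 + 101761)) = -19348 - √(-290/229 + 101436) = -19348 - √(23228554/229) = -19348 - √5319338866/229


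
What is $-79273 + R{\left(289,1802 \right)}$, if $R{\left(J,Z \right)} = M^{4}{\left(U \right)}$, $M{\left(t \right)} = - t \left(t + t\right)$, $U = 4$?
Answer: $969303$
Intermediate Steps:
$M{\left(t \right)} = - 2 t^{2}$ ($M{\left(t \right)} = - t 2 t = - 2 t^{2}$)
$R{\left(J,Z \right)} = 1048576$ ($R{\left(J,Z \right)} = \left(- 2 \cdot 4^{2}\right)^{4} = \left(\left(-2\right) 16\right)^{4} = \left(-32\right)^{4} = 1048576$)
$-79273 + R{\left(289,1802 \right)} = -79273 + 1048576 = 969303$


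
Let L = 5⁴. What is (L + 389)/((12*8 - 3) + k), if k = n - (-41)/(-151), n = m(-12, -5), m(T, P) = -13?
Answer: 51038/4013 ≈ 12.718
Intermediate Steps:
n = -13
k = -2004/151 (k = -13 - (-41)/(-151) = -13 - (-41)*(-1)/151 = -13 - 1*41/151 = -13 - 41/151 = -2004/151 ≈ -13.272)
L = 625
(L + 389)/((12*8 - 3) + k) = (625 + 389)/((12*8 - 3) - 2004/151) = 1014/((96 - 3) - 2004/151) = 1014/(93 - 2004/151) = 1014/(12039/151) = 1014*(151/12039) = 51038/4013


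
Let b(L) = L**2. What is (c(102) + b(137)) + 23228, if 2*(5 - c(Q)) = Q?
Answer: 41951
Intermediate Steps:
c(Q) = 5 - Q/2
(c(102) + b(137)) + 23228 = ((5 - 1/2*102) + 137**2) + 23228 = ((5 - 51) + 18769) + 23228 = (-46 + 18769) + 23228 = 18723 + 23228 = 41951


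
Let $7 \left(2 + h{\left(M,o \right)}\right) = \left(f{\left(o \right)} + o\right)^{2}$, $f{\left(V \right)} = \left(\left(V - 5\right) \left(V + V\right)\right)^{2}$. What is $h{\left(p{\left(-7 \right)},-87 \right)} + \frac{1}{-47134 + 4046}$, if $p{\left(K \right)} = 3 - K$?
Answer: $\frac{2829465114239497902313}{301616} \approx 9.381 \cdot 10^{15}$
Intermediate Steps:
$f{\left(V \right)} = 4 V^{2} \left(-5 + V\right)^{2}$ ($f{\left(V \right)} = \left(\left(-5 + V\right) 2 V\right)^{2} = \left(2 V \left(-5 + V\right)\right)^{2} = 4 V^{2} \left(-5 + V\right)^{2}$)
$h{\left(M,o \right)} = -2 + \frac{\left(o + 4 o^{2} \left(-5 + o\right)^{2}\right)^{2}}{7}$ ($h{\left(M,o \right)} = -2 + \frac{\left(4 o^{2} \left(-5 + o\right)^{2} + o\right)^{2}}{7} = -2 + \frac{\left(o + 4 o^{2} \left(-5 + o\right)^{2}\right)^{2}}{7}$)
$h{\left(p{\left(-7 \right)},-87 \right)} + \frac{1}{-47134 + 4046} = \left(-2 + \frac{\left(-87\right)^{2} \left(1 + 4 \left(-87\right) \left(-5 - 87\right)^{2}\right)^{2}}{7}\right) + \frac{1}{-47134 + 4046} = \left(-2 + \frac{1}{7} \cdot 7569 \left(1 + 4 \left(-87\right) \left(-92\right)^{2}\right)^{2}\right) + \frac{1}{-43088} = \left(-2 + \frac{1}{7} \cdot 7569 \left(1 + 4 \left(-87\right) 8464\right)^{2}\right) - \frac{1}{43088} = \left(-2 + \frac{1}{7} \cdot 7569 \left(1 - 2945472\right)^{2}\right) - \frac{1}{43088} = \left(-2 + \frac{1}{7} \cdot 7569 \left(-2945471\right)^{2}\right) - \frac{1}{43088} = \left(-2 + \frac{1}{7} \cdot 7569 \cdot 8675799411841\right) - \frac{1}{43088} = \left(-2 + \frac{65667125748224529}{7}\right) - \frac{1}{43088} = \frac{65667125748224515}{7} - \frac{1}{43088} = \frac{2829465114239497902313}{301616}$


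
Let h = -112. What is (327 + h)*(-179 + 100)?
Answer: -16985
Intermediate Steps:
(327 + h)*(-179 + 100) = (327 - 112)*(-179 + 100) = 215*(-79) = -16985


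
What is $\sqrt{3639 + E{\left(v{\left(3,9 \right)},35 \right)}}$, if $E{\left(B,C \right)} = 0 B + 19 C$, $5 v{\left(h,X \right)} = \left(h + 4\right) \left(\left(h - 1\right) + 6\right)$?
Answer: $4 \sqrt{269} \approx 65.605$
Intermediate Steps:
$v{\left(h,X \right)} = \frac{\left(4 + h\right) \left(5 + h\right)}{5}$ ($v{\left(h,X \right)} = \frac{\left(h + 4\right) \left(\left(h - 1\right) + 6\right)}{5} = \frac{\left(4 + h\right) \left(\left(-1 + h\right) + 6\right)}{5} = \frac{\left(4 + h\right) \left(5 + h\right)}{5}$)
$E{\left(B,C \right)} = 19 C$ ($E{\left(B,C \right)} = 0 + 19 C = 19 C$)
$\sqrt{3639 + E{\left(v{\left(3,9 \right)},35 \right)}} = \sqrt{3639 + 19 \cdot 35} = \sqrt{3639 + 665} = \sqrt{4304} = 4 \sqrt{269}$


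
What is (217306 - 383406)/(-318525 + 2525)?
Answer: 1661/3160 ≈ 0.52563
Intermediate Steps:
(217306 - 383406)/(-318525 + 2525) = -166100/(-316000) = -166100*(-1/316000) = 1661/3160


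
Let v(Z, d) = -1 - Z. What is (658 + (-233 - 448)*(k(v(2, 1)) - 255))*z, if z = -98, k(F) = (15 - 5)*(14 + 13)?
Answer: 936586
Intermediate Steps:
k(F) = 270 (k(F) = 10*27 = 270)
(658 + (-233 - 448)*(k(v(2, 1)) - 255))*z = (658 + (-233 - 448)*(270 - 255))*(-98) = (658 - 681*15)*(-98) = (658 - 10215)*(-98) = -9557*(-98) = 936586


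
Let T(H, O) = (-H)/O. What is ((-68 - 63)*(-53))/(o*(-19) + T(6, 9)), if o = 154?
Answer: -20829/8780 ≈ -2.3723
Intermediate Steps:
T(H, O) = -H/O
((-68 - 63)*(-53))/(o*(-19) + T(6, 9)) = ((-68 - 63)*(-53))/(154*(-19) - 1*6/9) = (-131*(-53))/(-2926 - 1*6*1/9) = 6943/(-2926 - 2/3) = 6943/(-8780/3) = 6943*(-3/8780) = -20829/8780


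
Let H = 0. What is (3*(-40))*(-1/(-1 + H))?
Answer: -120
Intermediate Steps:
(3*(-40))*(-1/(-1 + H)) = (3*(-40))*(-1/(-1 + 0)) = -120*(-1)/(-1) = -(-120)*(-1) = -120*1 = -120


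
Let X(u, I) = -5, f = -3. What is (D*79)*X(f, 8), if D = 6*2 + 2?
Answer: -5530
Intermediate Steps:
D = 14 (D = 12 + 2 = 14)
(D*79)*X(f, 8) = (14*79)*(-5) = 1106*(-5) = -5530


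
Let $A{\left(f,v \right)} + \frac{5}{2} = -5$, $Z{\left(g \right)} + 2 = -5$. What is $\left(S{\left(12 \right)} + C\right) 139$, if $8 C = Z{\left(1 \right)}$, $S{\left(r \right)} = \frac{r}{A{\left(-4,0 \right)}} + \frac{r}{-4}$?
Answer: $- \frac{30441}{40} \approx -761.03$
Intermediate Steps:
$Z{\left(g \right)} = -7$ ($Z{\left(g \right)} = -2 - 5 = -7$)
$A{\left(f,v \right)} = - \frac{15}{2}$ ($A{\left(f,v \right)} = - \frac{5}{2} - 5 = - \frac{15}{2}$)
$S{\left(r \right)} = - \frac{23 r}{60}$ ($S{\left(r \right)} = \frac{r}{- \frac{15}{2}} + \frac{r}{-4} = r \left(- \frac{2}{15}\right) + r \left(- \frac{1}{4}\right) = - \frac{2 r}{15} - \frac{r}{4} = - \frac{23 r}{60}$)
$C = - \frac{7}{8}$ ($C = \frac{1}{8} \left(-7\right) = - \frac{7}{8} \approx -0.875$)
$\left(S{\left(12 \right)} + C\right) 139 = \left(\left(- \frac{23}{60}\right) 12 - \frac{7}{8}\right) 139 = \left(- \frac{23}{5} - \frac{7}{8}\right) 139 = \left(- \frac{219}{40}\right) 139 = - \frac{30441}{40}$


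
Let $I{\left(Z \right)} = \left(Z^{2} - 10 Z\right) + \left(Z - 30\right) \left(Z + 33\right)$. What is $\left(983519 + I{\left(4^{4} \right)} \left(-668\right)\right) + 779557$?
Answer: $-83934644$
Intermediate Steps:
$I{\left(Z \right)} = Z^{2} - 10 Z + \left(-30 + Z\right) \left(33 + Z\right)$ ($I{\left(Z \right)} = \left(Z^{2} - 10 Z\right) + \left(-30 + Z\right) \left(33 + Z\right) = Z^{2} - 10 Z + \left(-30 + Z\right) \left(33 + Z\right)$)
$\left(983519 + I{\left(4^{4} \right)} \left(-668\right)\right) + 779557 = \left(983519 + \left(-990 - 7 \cdot 4^{4} + 2 \left(4^{4}\right)^{2}\right) \left(-668\right)\right) + 779557 = \left(983519 + \left(-990 - 1792 + 2 \cdot 256^{2}\right) \left(-668\right)\right) + 779557 = \left(983519 + \left(-990 - 1792 + 2 \cdot 65536\right) \left(-668\right)\right) + 779557 = \left(983519 + \left(-990 - 1792 + 131072\right) \left(-668\right)\right) + 779557 = \left(983519 + 128290 \left(-668\right)\right) + 779557 = \left(983519 - 85697720\right) + 779557 = -84714201 + 779557 = -83934644$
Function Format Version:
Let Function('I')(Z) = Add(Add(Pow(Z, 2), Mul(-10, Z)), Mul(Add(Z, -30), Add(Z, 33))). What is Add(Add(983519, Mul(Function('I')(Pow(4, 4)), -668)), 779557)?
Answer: -83934644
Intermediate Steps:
Function('I')(Z) = Add(Pow(Z, 2), Mul(-10, Z), Mul(Add(-30, Z), Add(33, Z))) (Function('I')(Z) = Add(Add(Pow(Z, 2), Mul(-10, Z)), Mul(Add(-30, Z), Add(33, Z))) = Add(Pow(Z, 2), Mul(-10, Z), Mul(Add(-30, Z), Add(33, Z))))
Add(Add(983519, Mul(Function('I')(Pow(4, 4)), -668)), 779557) = Add(Add(983519, Mul(Add(-990, Mul(-7, Pow(4, 4)), Mul(2, Pow(Pow(4, 4), 2))), -668)), 779557) = Add(Add(983519, Mul(Add(-990, Mul(-7, 256), Mul(2, Pow(256, 2))), -668)), 779557) = Add(Add(983519, Mul(Add(-990, -1792, Mul(2, 65536)), -668)), 779557) = Add(Add(983519, Mul(Add(-990, -1792, 131072), -668)), 779557) = Add(Add(983519, Mul(128290, -668)), 779557) = Add(Add(983519, -85697720), 779557) = Add(-84714201, 779557) = -83934644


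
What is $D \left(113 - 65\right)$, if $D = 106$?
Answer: $5088$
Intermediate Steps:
$D \left(113 - 65\right) = 106 \left(113 - 65\right) = 106 \cdot 48 = 5088$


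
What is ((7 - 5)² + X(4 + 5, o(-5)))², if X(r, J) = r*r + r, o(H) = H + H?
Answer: 8836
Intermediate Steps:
o(H) = 2*H
X(r, J) = r + r² (X(r, J) = r² + r = r + r²)
((7 - 5)² + X(4 + 5, o(-5)))² = ((7 - 5)² + (4 + 5)*(1 + (4 + 5)))² = (2² + 9*(1 + 9))² = (4 + 9*10)² = (4 + 90)² = 94² = 8836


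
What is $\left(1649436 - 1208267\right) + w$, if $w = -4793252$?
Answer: $-4352083$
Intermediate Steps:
$\left(1649436 - 1208267\right) + w = \left(1649436 - 1208267\right) - 4793252 = 441169 - 4793252 = -4352083$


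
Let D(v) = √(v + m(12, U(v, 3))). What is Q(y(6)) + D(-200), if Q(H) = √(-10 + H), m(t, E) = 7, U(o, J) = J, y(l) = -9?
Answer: I*(√19 + √193) ≈ 18.251*I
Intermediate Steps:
D(v) = √(7 + v) (D(v) = √(v + 7) = √(7 + v))
Q(y(6)) + D(-200) = √(-10 - 9) + √(7 - 200) = √(-19) + √(-193) = I*√19 + I*√193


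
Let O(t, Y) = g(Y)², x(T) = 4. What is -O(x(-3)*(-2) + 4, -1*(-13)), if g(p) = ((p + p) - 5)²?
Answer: -194481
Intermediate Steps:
g(p) = (-5 + 2*p)² (g(p) = (2*p - 5)² = (-5 + 2*p)²)
O(t, Y) = (-5 + 2*Y)⁴ (O(t, Y) = ((-5 + 2*Y)²)² = (-5 + 2*Y)⁴)
-O(x(-3)*(-2) + 4, -1*(-13)) = -(-5 + 2*(-1*(-13)))⁴ = -(-5 + 2*13)⁴ = -(-5 + 26)⁴ = -1*21⁴ = -1*194481 = -194481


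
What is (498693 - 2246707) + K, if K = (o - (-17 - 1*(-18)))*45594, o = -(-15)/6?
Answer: -1679623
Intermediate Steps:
o = 5/2 (o = -(-15)/6 = -5*(-½) = 5/2 ≈ 2.5000)
K = 68391 (K = (5/2 - (-17 - 1*(-18)))*45594 = (5/2 - (-17 + 18))*45594 = (5/2 - 1*1)*45594 = (5/2 - 1)*45594 = (3/2)*45594 = 68391)
(498693 - 2246707) + K = (498693 - 2246707) + 68391 = -1748014 + 68391 = -1679623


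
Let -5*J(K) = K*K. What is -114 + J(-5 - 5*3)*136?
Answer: -10994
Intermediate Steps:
J(K) = -K**2/5 (J(K) = -K*K/5 = -K**2/5)
-114 + J(-5 - 5*3)*136 = -114 - (-5 - 5*3)**2/5*136 = -114 - (-5 - 15)**2/5*136 = -114 - 1/5*(-20)**2*136 = -114 - 1/5*400*136 = -114 - 80*136 = -114 - 10880 = -10994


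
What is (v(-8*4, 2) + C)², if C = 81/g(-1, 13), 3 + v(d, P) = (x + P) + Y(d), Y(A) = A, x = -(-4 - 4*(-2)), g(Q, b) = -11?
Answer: 238144/121 ≈ 1968.1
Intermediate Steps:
x = -4 (x = -(-4 + 8) = -1*4 = -4)
v(d, P) = -7 + P + d (v(d, P) = -3 + ((-4 + P) + d) = -3 + (-4 + P + d) = -7 + P + d)
C = -81/11 (C = 81/(-11) = 81*(-1/11) = -81/11 ≈ -7.3636)
(v(-8*4, 2) + C)² = ((-7 + 2 - 8*4) - 81/11)² = ((-7 + 2 - 32) - 81/11)² = (-37 - 81/11)² = (-488/11)² = 238144/121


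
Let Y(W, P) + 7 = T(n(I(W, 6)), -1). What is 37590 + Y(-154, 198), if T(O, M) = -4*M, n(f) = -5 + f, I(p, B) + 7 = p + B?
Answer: 37587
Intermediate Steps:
I(p, B) = -7 + B + p (I(p, B) = -7 + (p + B) = -7 + (B + p) = -7 + B + p)
Y(W, P) = -3 (Y(W, P) = -7 - 4*(-1) = -7 + 4 = -3)
37590 + Y(-154, 198) = 37590 - 3 = 37587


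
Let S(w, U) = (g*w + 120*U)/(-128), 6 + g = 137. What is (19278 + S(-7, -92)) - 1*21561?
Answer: -280267/128 ≈ -2189.6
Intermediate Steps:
g = 131 (g = -6 + 137 = 131)
S(w, U) = -131*w/128 - 15*U/16 (S(w, U) = (131*w + 120*U)/(-128) = (120*U + 131*w)*(-1/128) = -131*w/128 - 15*U/16)
(19278 + S(-7, -92)) - 1*21561 = (19278 + (-131/128*(-7) - 15/16*(-92))) - 1*21561 = (19278 + (917/128 + 345/4)) - 21561 = (19278 + 11957/128) - 21561 = 2479541/128 - 21561 = -280267/128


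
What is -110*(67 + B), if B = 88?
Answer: -17050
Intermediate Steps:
-110*(67 + B) = -110*(67 + 88) = -110*155 = -17050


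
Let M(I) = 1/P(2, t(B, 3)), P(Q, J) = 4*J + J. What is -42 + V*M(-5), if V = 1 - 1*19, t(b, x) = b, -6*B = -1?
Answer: -318/5 ≈ -63.600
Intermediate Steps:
B = ⅙ (B = -⅙*(-1) = ⅙ ≈ 0.16667)
P(Q, J) = 5*J
V = -18 (V = 1 - 19 = -18)
M(I) = 6/5 (M(I) = 1/(5*(⅙)) = 1/(⅚) = 6/5)
-42 + V*M(-5) = -42 - 18*6/5 = -42 - 108/5 = -318/5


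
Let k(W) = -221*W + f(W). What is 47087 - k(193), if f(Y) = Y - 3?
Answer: 89550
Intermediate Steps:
f(Y) = -3 + Y
k(W) = -3 - 220*W (k(W) = -221*W + (-3 + W) = -3 - 220*W)
47087 - k(193) = 47087 - (-3 - 220*193) = 47087 - (-3 - 42460) = 47087 - 1*(-42463) = 47087 + 42463 = 89550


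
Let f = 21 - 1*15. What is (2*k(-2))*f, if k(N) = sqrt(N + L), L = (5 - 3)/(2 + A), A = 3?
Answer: 24*I*sqrt(10)/5 ≈ 15.179*I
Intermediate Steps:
f = 6 (f = 21 - 15 = 6)
L = 2/5 (L = (5 - 3)/(2 + 3) = 2/5 ≈ 0.40000)
k(N) = sqrt(2/5 + N) (k(N) = sqrt(N + 2/5) = sqrt(2/5 + N))
(2*k(-2))*f = (2*(sqrt(10 + 25*(-2))/5))*6 = (2*(sqrt(10 - 50)/5))*6 = (2*(sqrt(-40)/5))*6 = (2*((2*I*sqrt(10))/5))*6 = (2*(2*I*sqrt(10)/5))*6 = (4*I*sqrt(10)/5)*6 = 24*I*sqrt(10)/5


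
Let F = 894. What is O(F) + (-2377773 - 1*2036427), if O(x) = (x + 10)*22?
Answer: -4394312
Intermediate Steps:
O(x) = 220 + 22*x (O(x) = (10 + x)*22 = 220 + 22*x)
O(F) + (-2377773 - 1*2036427) = (220 + 22*894) + (-2377773 - 1*2036427) = (220 + 19668) + (-2377773 - 2036427) = 19888 - 4414200 = -4394312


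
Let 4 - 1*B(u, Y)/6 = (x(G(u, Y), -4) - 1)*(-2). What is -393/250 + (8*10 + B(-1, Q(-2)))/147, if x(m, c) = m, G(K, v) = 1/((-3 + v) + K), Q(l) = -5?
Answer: -105313/110250 ≈ -0.95522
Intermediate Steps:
G(K, v) = 1/(-3 + K + v)
B(u, Y) = 12 + 12/(-3 + Y + u) (B(u, Y) = 24 - 6*(1/(-3 + u + Y) - 1)*(-2) = 24 - 6*(1/(-3 + Y + u) - 1)*(-2) = 24 - 6*(-1 + 1/(-3 + Y + u))*(-2) = 24 - 6*(2 - 2/(-3 + Y + u)) = 24 + (-12 + 12/(-3 + Y + u)) = 12 + 12/(-3 + Y + u))
-393/250 + (8*10 + B(-1, Q(-2)))/147 = -393/250 + (8*10 + (12 + 12/(-3 - 5 - 1)))/147 = -393*1/250 + (80 + (12 + 12/(-9)))*(1/147) = -393/250 + (80 + (12 + 12*(-⅑)))*(1/147) = -393/250 + (80 + (12 - 4/3))*(1/147) = -393/250 + (80 + 32/3)*(1/147) = -393/250 + (272/3)*(1/147) = -393/250 + 272/441 = -105313/110250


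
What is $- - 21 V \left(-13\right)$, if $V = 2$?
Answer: $-546$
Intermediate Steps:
$- - 21 V \left(-13\right) = - \left(-21\right) 2 \left(-13\right) = - \left(-42\right) \left(-13\right) = \left(-1\right) 546 = -546$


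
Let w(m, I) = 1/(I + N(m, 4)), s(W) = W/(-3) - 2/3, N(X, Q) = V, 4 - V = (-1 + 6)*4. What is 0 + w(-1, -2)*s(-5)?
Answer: -1/18 ≈ -0.055556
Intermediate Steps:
V = -16 (V = 4 - (-1 + 6)*4 = 4 - 5*4 = 4 - 1*20 = 4 - 20 = -16)
N(X, Q) = -16
s(W) = -⅔ - W/3 (s(W) = W*(-⅓) - 2*⅓ = -W/3 - ⅔ = -⅔ - W/3)
w(m, I) = 1/(-16 + I) (w(m, I) = 1/(I - 16) = 1/(-16 + I))
0 + w(-1, -2)*s(-5) = 0 + (-⅔ - ⅓*(-5))/(-16 - 2) = 0 + (-⅔ + 5/3)/(-18) = 0 - 1/18*1 = 0 - 1/18 = -1/18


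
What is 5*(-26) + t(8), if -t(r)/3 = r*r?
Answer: -322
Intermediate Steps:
t(r) = -3*r² (t(r) = -3*r*r = -3*r²)
5*(-26) + t(8) = 5*(-26) - 3*8² = -130 - 3*64 = -130 - 192 = -322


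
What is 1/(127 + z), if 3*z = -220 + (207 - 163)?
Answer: 3/205 ≈ 0.014634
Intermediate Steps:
z = -176/3 (z = (-220 + (207 - 163))/3 = (-220 + 44)/3 = (⅓)*(-176) = -176/3 ≈ -58.667)
1/(127 + z) = 1/(127 - 176/3) = 1/(205/3) = 3/205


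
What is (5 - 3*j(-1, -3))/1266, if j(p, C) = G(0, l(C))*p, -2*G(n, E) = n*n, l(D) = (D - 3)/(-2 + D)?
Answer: 5/1266 ≈ 0.0039494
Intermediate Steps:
l(D) = (-3 + D)/(-2 + D)
G(n, E) = -n**2/2 (G(n, E) = -n*n/2 = -n**2/2)
j(p, C) = 0 (j(p, C) = (-1/2*0**2)*p = (-1/2*0)*p = 0*p = 0)
(5 - 3*j(-1, -3))/1266 = (5 - 3*0)/1266 = (5 + 0)/1266 = (1/1266)*5 = 5/1266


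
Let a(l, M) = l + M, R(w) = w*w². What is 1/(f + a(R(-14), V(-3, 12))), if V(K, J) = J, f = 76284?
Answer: 1/73552 ≈ 1.3596e-5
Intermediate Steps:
R(w) = w³
a(l, M) = M + l
1/(f + a(R(-14), V(-3, 12))) = 1/(76284 + (12 + (-14)³)) = 1/(76284 + (12 - 2744)) = 1/(76284 - 2732) = 1/73552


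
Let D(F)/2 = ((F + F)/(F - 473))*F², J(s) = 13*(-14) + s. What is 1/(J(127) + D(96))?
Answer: -377/3559679 ≈ -0.00010591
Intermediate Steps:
J(s) = -182 + s
D(F) = 4*F³/(-473 + F) (D(F) = 2*(((F + F)/(F - 473))*F²) = 2*(((2*F)/(-473 + F))*F²) = 2*((2*F/(-473 + F))*F²) = 2*(2*F³/(-473 + F)) = 4*F³/(-473 + F))
1/(J(127) + D(96)) = 1/((-182 + 127) + 4*96³/(-473 + 96)) = 1/(-55 + 4*884736/(-377)) = 1/(-55 + 4*884736*(-1/377)) = 1/(-55 - 3538944/377) = 1/(-3559679/377) = -377/3559679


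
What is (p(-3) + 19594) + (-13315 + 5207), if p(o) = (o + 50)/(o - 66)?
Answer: 792487/69 ≈ 11485.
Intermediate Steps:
p(o) = (50 + o)/(-66 + o)
(p(-3) + 19594) + (-13315 + 5207) = ((50 - 3)/(-66 - 3) + 19594) + (-13315 + 5207) = (47/(-69) + 19594) - 8108 = (-1/69*47 + 19594) - 8108 = (-47/69 + 19594) - 8108 = 1351939/69 - 8108 = 792487/69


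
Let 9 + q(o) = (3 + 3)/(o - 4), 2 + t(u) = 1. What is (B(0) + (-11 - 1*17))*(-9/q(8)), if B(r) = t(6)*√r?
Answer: -168/5 ≈ -33.600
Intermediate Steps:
t(u) = -1 (t(u) = -2 + 1 = -1)
q(o) = -9 + 6/(-4 + o) (q(o) = -9 + (3 + 3)/(o - 4) = -9 + 6/(-4 + o))
B(r) = -√r
(B(0) + (-11 - 1*17))*(-9/q(8)) = (-√0 + (-11 - 1*17))*(-9*(-4 + 8)/(3*(14 - 3*8))) = (-1*0 + (-11 - 17))*(-9*4/(3*(14 - 24))) = (0 - 28)*(-9/(3*(¼)*(-10))) = -(-252)/(-15/2) = -(-252)*(-2)/15 = -28*6/5 = -168/5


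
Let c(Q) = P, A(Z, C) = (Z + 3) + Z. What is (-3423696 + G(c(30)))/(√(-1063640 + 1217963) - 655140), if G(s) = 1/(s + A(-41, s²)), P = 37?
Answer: 15701001491270/3004457856939 + 143795233*√17147/6008915713878 ≈ 5.2290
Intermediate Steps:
A(Z, C) = 3 + 2*Z (A(Z, C) = (3 + Z) + Z = 3 + 2*Z)
c(Q) = 37
G(s) = 1/(-79 + s) (G(s) = 1/(s + (3 + 2*(-41))) = 1/(s + (3 - 82)) = 1/(s - 79) = 1/(-79 + s))
(-3423696 + G(c(30)))/(√(-1063640 + 1217963) - 655140) = (-3423696 + 1/(-79 + 37))/(√(-1063640 + 1217963) - 655140) = (-3423696 + 1/(-42))/(√154323 - 655140) = (-3423696 - 1/42)/(3*√17147 - 655140) = -143795233/(42*(-655140 + 3*√17147))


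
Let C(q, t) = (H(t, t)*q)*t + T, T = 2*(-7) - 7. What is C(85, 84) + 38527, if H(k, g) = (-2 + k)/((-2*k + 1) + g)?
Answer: 2610518/83 ≈ 31452.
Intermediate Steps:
H(k, g) = (-2 + k)/(1 + g - 2*k) (H(k, g) = (-2 + k)/((1 - 2*k) + g) = (-2 + k)/(1 + g - 2*k))
T = -21 (T = -14 - 7 = -21)
C(q, t) = -21 + q*t*(-2 + t)/(1 - t) (C(q, t) = (((-2 + t)/(1 + t - 2*t))*q)*t - 21 = (((-2 + t)/(1 - t))*q)*t - 21 = (q*(-2 + t)/(1 - t))*t - 21 = q*t*(-2 + t)/(1 - t) - 21 = -21 + q*t*(-2 + t)/(1 - t))
C(85, 84) + 38527 = (-21 + 21*84 + 85*84*(-2 + 84))/(1 - 1*84) + 38527 = (-21 + 1764 + 85*84*82)/(1 - 84) + 38527 = (-21 + 1764 + 585480)/(-83) + 38527 = -1/83*587223 + 38527 = -587223/83 + 38527 = 2610518/83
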